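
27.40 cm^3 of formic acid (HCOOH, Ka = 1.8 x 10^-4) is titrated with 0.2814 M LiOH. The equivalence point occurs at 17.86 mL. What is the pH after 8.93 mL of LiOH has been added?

8.93 mL is exactly half the equivalence volume (17.86/2), i.e. the half-equivalence point.
There, n(HA) = n(A^-), so pH = pKa = -log(1.8 x 10^-4) = 3.74.

3.74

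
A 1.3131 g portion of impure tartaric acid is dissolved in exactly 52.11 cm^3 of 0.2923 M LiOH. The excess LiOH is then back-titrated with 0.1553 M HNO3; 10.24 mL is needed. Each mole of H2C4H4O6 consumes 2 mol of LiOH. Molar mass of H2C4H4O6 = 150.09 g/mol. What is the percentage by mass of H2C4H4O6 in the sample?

78.0%

Total n(LiOH) added = 0.2923 x 0.05211 = 0.01523 mol.
n(HNO3) used = 0.1553 x 0.01024 = 0.001590 mol, which equals the excess n(LiOH).
So n(LiOH) consumed by the sample = 0.01523 - 0.001590 = 0.01364 mol.
n(H2C4H4O6) = 0.01364 / 2 = 0.006821 mol.
mass H2C4H4O6 = 0.006821 x 150.09 = 1.024 g, so %H2C4H4O6 = 1.024/1.3131 x 100 = 78.0%.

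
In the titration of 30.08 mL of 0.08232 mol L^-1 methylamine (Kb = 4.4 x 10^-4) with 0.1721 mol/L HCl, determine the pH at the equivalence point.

n(CH3NH2) = 0.08232 x 0.03008 = 0.002476 mol; V(HCl) at equivalence = 0.002476/0.1721 = 0.01439 L.
At equivalence the base is fully converted to CH3NH3+; total volume = 0.04447 L, so [CH3NH3+] = 0.002476/0.04447 = 0.05568 M.
Ka(CH3NH3+) = Kw/Kb = 1.0e-14 / 4.4 x 10^-4 = 2.27e-11.
[H^+] = sqrt(Ka x [CH3NH3+]) = sqrt(2.27e-11 x 0.05568) = 1.12e-6 M.
pH = -log(1.12e-6) = 5.95.

5.95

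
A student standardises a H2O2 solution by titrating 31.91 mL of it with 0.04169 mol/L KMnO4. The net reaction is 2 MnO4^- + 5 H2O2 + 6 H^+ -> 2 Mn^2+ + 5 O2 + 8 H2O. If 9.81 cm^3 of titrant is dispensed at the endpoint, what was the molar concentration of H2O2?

0.0320 M

n(KMnO4) = 0.04169 x 0.009810 = 0.0004090 mol.
From the balanced equation, 2 mol KMnO4 reacts with 5 mol H2O2, so n(H2O2) = 0.0004090 x 5/2 = 0.001022 mol.
[H2O2] = 0.001022 / 0.03191 L = 0.0320 M.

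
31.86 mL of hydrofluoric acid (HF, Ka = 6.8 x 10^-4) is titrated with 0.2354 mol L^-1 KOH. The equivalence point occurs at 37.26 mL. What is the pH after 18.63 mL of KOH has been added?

3.17

18.63 mL is exactly half the equivalence volume (37.26/2), i.e. the half-equivalence point.
There, n(HA) = n(A^-), so pH = pKa = -log(6.8 x 10^-4) = 3.17.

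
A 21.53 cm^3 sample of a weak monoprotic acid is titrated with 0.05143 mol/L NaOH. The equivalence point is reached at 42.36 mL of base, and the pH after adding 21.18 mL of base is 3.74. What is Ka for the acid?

21.18 mL is half of the equivalence volume, so this is the half-equivalence point where [HA] = [A^-].
At half-equivalence pH = pKa, so pKa = 3.74.
Ka = 10^(-3.74) = 1.8 x 10^-4.

1.8 x 10^-4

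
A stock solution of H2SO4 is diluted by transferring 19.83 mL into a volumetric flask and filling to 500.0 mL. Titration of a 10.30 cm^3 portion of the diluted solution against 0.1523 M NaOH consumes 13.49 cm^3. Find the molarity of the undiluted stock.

2.51 M

n(NaOH) = 0.1523 x 0.01349 = 0.002055 mol.
n(H2SO4) in the aliquot = 0.002055 x 1/2 = 0.001027 mol.
[diluted H2SO4] = 0.001027 / 0.01030 = 0.09973 M.
Dilution factor = 500.0/19.83 = 25.21, so [stock] = 0.09973 x 25.21 = 2.51 M.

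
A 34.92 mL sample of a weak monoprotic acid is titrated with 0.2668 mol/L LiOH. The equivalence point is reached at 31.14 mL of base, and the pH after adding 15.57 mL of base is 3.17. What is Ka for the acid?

15.57 mL is half of the equivalence volume, so this is the half-equivalence point where [HA] = [A^-].
At half-equivalence pH = pKa, so pKa = 3.17.
Ka = 10^(-3.17) = 6.8 x 10^-4.

6.8 x 10^-4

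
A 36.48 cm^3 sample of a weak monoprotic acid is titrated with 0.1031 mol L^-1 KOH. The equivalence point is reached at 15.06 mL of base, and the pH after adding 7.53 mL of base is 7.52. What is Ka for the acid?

3.0 x 10^-8

7.53 mL is half of the equivalence volume, so this is the half-equivalence point where [HA] = [A^-].
At half-equivalence pH = pKa, so pKa = 7.52.
Ka = 10^(-7.52) = 3.0 x 10^-8.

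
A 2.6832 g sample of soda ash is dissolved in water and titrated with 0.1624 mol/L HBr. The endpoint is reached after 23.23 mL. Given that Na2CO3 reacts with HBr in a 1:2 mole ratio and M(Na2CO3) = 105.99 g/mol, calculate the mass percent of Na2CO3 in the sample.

7.45%

n(HBr) = 0.1624 x 0.02323 = 0.003773 mol.
n(Na2CO3) = 0.003773 / 2 = 0.001886 mol.
mass of Na2CO3 = 0.001886 x 105.99 = 0.1999 g.
% purity = 0.1999 / 2.6832 x 100 = 7.45%.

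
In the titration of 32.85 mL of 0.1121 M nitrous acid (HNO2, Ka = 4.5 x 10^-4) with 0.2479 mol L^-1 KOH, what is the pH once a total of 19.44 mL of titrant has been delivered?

n(acid) = 0.1121 x 0.03285 = 0.003682 mol; n(KOH) added = 0.2479 x 0.01944 = 0.004819 mol.
Base is in excess by 0.004819 - 0.003682 = 0.001137 mol in a total volume of 0.05229 L.
[OH^-] = 0.001137/0.05229 = 0.02174 M, so pOH = 1.66 and pH = 14.00 - 1.66 = 12.34.

12.34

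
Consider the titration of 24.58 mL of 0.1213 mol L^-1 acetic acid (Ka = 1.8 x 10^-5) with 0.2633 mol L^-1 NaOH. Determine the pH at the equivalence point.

n(CH3COOH) = 0.1213 x 0.02458 = 0.002982 mol; V(NaOH) at equivalence = 0.002982/0.2633 = 0.01132 L.
At equivalence all the acid is converted to CH3COO-; total volume = 0.02458 + 0.01132 = 0.03590 L, so [CH3COO-] = 0.002982/0.03590 = 0.08304 M.
Kb = Kw/Ka = 1.0e-14 / 1.8 x 10^-5 = 5.56e-10.
[OH^-] = sqrt(Kb x [CH3COO-]) = sqrt(5.56e-10 x 0.08304) = 6.79e-6 M.
pOH = 5.17, so pH = 14.00 - 5.17 = 8.83.

8.83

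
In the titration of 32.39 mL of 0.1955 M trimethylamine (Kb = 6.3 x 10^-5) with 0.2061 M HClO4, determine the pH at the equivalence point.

n((CH3)3N) = 0.1955 x 0.03239 = 0.006332 mol; V(HClO4) at equivalence = 0.006332/0.2061 = 0.03072 L.
At equivalence the base is fully converted to (CH3)3NH+; total volume = 0.06311 L, so [(CH3)3NH+] = 0.006332/0.06311 = 0.1003 M.
Ka((CH3)3NH+) = Kw/Kb = 1.0e-14 / 6.3 x 10^-5 = 1.59e-10.
[H^+] = sqrt(Ka x [(CH3)3NH+]) = sqrt(1.59e-10 x 0.1003) = 3.99e-6 M.
pH = -log(3.99e-6) = 5.40.

5.40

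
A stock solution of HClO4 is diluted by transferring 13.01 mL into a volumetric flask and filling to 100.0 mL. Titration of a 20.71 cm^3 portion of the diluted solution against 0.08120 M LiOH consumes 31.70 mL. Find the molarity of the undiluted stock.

n(LiOH) = 0.08120 x 0.03170 = 0.002574 mol.
n(HClO4) in the aliquot = 0.002574 mol.
[diluted HClO4] = 0.002574 / 0.02071 = 0.1243 M.
Dilution factor = 100.0/13.01 = 7.686, so [stock] = 0.1243 x 7.686 = 0.955 M.

0.955 M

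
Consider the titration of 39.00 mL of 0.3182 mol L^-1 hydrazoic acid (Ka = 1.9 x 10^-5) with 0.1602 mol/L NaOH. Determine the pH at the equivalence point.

n(HN3) = 0.3182 x 0.03900 = 0.01241 mol; V(NaOH) at equivalence = 0.01241/0.1602 = 0.07746 L.
At equivalence all the acid is converted to N3-; total volume = 0.03900 + 0.07746 = 0.1165 L, so [N3-] = 0.01241/0.1165 = 0.1066 M.
Kb = Kw/Ka = 1.0e-14 / 1.9 x 10^-5 = 5.26e-10.
[OH^-] = sqrt(Kb x [N3-]) = sqrt(5.26e-10 x 0.1066) = 7.49e-6 M.
pOH = 5.13, so pH = 14.00 - 5.13 = 8.87.

8.87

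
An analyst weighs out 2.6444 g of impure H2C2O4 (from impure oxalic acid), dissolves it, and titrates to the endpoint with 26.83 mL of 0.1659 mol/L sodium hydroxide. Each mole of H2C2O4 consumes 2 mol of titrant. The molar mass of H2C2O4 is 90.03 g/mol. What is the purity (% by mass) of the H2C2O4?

n(NaOH) = 0.1659 x 0.02683 = 0.004451 mol.
n(H2C2O4) = 0.004451 / 2 = 0.002226 mol.
mass of H2C2O4 = 0.002226 x 90.03 = 0.2004 g.
% purity = 0.2004 / 2.6444 x 100 = 7.58%.

7.58%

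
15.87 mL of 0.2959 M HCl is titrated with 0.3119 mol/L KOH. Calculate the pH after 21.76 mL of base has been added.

n(acid) = 0.2959 x 0.01587 = 0.004696 mol; n(KOH) added = 0.3119 x 0.02176 = 0.006787 mol.
Base is in excess by 0.006787 - 0.004696 = 0.002091 mol in a total volume of 0.03763 L.
[OH^-] = 0.002091/0.03763 = 0.05557 M, so pOH = 1.26 and pH = 14.00 - 1.26 = 12.74.

12.74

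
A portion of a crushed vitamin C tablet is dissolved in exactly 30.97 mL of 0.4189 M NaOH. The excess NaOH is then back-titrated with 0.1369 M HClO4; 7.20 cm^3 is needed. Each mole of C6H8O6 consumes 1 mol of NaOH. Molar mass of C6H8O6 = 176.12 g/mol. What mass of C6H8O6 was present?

Total n(NaOH) added = 0.4189 x 0.03097 = 0.01297 mol.
n(HClO4) used = 0.1369 x 0.007200 = 0.0009857 mol, which equals the excess n(NaOH).
So n(NaOH) consumed by the sample = 0.01297 - 0.0009857 = 0.01199 mol.
n(C6H8O6) = 0.01199 / 1 = 0.01199 mol.
mass = 0.01199 mol x 176.12 g/mol = 2.11 g.

2.11 g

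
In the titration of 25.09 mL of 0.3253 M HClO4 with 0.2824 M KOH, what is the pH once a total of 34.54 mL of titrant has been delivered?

n(acid) = 0.3253 x 0.02509 = 0.008162 mol; n(KOH) added = 0.2824 x 0.03454 = 0.009754 mol.
Base is in excess by 0.009754 - 0.008162 = 0.001592 mol in a total volume of 0.05963 L.
[OH^-] = 0.001592/0.05963 = 0.02670 M, so pOH = 1.57 and pH = 14.00 - 1.57 = 12.43.

12.43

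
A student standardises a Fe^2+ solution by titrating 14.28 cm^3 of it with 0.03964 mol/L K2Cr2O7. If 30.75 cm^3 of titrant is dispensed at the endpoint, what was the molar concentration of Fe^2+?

0.512 M

n(K2Cr2O7) = 0.03964 x 0.03075 = 0.001219 mol.
From the balanced equation, 1 mol K2Cr2O7 reacts with 6 mol Fe^2+, so n(Fe^2+) = 0.001219 x 6/1 = 0.007314 mol.
[Fe^2+] = 0.007314 / 0.01428 L = 0.512 M.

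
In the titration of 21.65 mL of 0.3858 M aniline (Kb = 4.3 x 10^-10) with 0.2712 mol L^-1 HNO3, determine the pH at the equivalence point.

n(C6H5NH2) = 0.3858 x 0.02165 = 0.008353 mol; V(HNO3) at equivalence = 0.008353/0.2712 = 0.03080 L.
At equivalence the base is fully converted to C6H5NH3+; total volume = 0.05245 L, so [C6H5NH3+] = 0.008353/0.05245 = 0.1593 M.
Ka(C6H5NH3+) = Kw/Kb = 1.0e-14 / 4.3 x 10^-10 = 2.33e-5.
[H^+] = sqrt(Ka x [C6H5NH3+]) = sqrt(2.33e-5 x 0.1593) = 0.00192 M.
pH = -log(0.00192) = 2.72.

2.72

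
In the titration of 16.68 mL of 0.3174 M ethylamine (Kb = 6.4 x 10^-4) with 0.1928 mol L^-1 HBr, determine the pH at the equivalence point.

n(C2H5NH2) = 0.3174 x 0.01668 = 0.005294 mol; V(HBr) at equivalence = 0.005294/0.1928 = 0.02746 L.
At equivalence the base is fully converted to C2H5NH3+; total volume = 0.04414 L, so [C2H5NH3+] = 0.005294/0.04414 = 0.1199 M.
Ka(C2H5NH3+) = Kw/Kb = 1.0e-14 / 6.4 x 10^-4 = 1.56e-11.
[H^+] = sqrt(Ka x [C2H5NH3+]) = sqrt(1.56e-11 x 0.1199) = 1.37e-6 M.
pH = -log(1.37e-6) = 5.86.

5.86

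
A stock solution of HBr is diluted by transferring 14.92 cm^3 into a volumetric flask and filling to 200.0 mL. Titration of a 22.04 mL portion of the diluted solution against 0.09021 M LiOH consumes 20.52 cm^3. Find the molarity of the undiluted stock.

n(LiOH) = 0.09021 x 0.02052 = 0.001851 mol.
n(HBr) in the aliquot = 0.001851 mol.
[diluted HBr] = 0.001851 / 0.02204 = 0.08399 M.
Dilution factor = 200.0/14.92 = 13.40, so [stock] = 0.08399 x 13.40 = 1.13 M.

1.13 M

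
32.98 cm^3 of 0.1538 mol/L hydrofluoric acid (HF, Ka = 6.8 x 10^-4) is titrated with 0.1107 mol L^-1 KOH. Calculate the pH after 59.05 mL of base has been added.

12.20

n(acid) = 0.1538 x 0.03298 = 0.005072 mol; n(KOH) added = 0.1107 x 0.05905 = 0.006537 mol.
Base is in excess by 0.006537 - 0.005072 = 0.001465 mol in a total volume of 0.09203 L.
[OH^-] = 0.001465/0.09203 = 0.01591 M, so pOH = 1.80 and pH = 14.00 - 1.80 = 12.20.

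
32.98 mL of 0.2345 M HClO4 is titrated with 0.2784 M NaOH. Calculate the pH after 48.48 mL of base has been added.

12.85

n(acid) = 0.2345 x 0.03298 = 0.007734 mol; n(NaOH) added = 0.2784 x 0.04848 = 0.01350 mol.
Base is in excess by 0.01350 - 0.007734 = 0.005763 mol in a total volume of 0.08146 L.
[OH^-] = 0.005763/0.08146 = 0.07075 M, so pOH = 1.15 and pH = 14.00 - 1.15 = 12.85.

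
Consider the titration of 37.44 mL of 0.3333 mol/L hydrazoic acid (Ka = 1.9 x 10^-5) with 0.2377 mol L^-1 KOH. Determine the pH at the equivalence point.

8.93

n(HN3) = 0.3333 x 0.03744 = 0.01248 mol; V(KOH) at equivalence = 0.01248/0.2377 = 0.05250 L.
At equivalence all the acid is converted to N3-; total volume = 0.03744 + 0.05250 = 0.08994 L, so [N3-] = 0.01248/0.08994 = 0.1387 M.
Kb = Kw/Ka = 1.0e-14 / 1.9 x 10^-5 = 5.26e-10.
[OH^-] = sqrt(Kb x [N3-]) = sqrt(5.26e-10 x 0.1387) = 8.55e-6 M.
pOH = 5.07, so pH = 14.00 - 5.07 = 8.93.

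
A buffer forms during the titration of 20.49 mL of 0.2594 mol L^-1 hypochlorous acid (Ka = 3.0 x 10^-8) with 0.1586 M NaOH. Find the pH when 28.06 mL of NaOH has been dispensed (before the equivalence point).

Initial n(HClO) = 0.2594 x 0.02049 = 0.005315 mol.
n(NaOH) added = 0.1586 x 0.02806 = 0.004450 mol, converting that many moles of HClO to ClO-.
Remaining n(HClO) = 0.0008648 mol; n(ClO-) = 0.004450 mol.
By Henderson-Hasselbalch, pH = pKa + log([A^-]/[HA]) = 7.52 + log(0.004450/0.0008648) = 7.52 + (+0.71) = 8.23.

8.23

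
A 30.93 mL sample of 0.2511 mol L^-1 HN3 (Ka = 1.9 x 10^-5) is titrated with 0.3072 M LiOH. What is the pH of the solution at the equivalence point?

8.93

n(HN3) = 0.2511 x 0.03093 = 0.007767 mol; V(LiOH) at equivalence = 0.007767/0.3072 = 0.02528 L.
At equivalence all the acid is converted to N3-; total volume = 0.03093 + 0.02528 = 0.05621 L, so [N3-] = 0.007767/0.05621 = 0.1382 M.
Kb = Kw/Ka = 1.0e-14 / 1.9 x 10^-5 = 5.26e-10.
[OH^-] = sqrt(Kb x [N3-]) = sqrt(5.26e-10 x 0.1382) = 8.53e-6 M.
pOH = 5.07, so pH = 14.00 - 5.07 = 8.93.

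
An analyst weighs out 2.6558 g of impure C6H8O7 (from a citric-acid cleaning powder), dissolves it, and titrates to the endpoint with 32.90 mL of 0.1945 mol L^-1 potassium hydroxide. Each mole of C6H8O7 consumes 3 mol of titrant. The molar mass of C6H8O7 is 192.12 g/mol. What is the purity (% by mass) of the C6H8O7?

15.4%

n(KOH) = 0.1945 x 0.03290 = 0.006399 mol.
n(C6H8O7) = 0.006399 / 3 = 0.002133 mol.
mass of C6H8O7 = 0.002133 x 192.12 = 0.4098 g.
% purity = 0.4098 / 2.6558 x 100 = 15.4%.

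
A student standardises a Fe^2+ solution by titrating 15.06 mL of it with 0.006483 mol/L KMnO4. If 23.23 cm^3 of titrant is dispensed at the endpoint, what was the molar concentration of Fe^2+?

n(KMnO4) = 0.006483 x 0.02323 = 0.0001506 mol.
From the balanced equation, 1 mol KMnO4 reacts with 5 mol Fe^2+, so n(Fe^2+) = 0.0001506 x 5/1 = 0.0007530 mol.
[Fe^2+] = 0.0007530 / 0.01506 L = 0.0500 M.

0.0500 M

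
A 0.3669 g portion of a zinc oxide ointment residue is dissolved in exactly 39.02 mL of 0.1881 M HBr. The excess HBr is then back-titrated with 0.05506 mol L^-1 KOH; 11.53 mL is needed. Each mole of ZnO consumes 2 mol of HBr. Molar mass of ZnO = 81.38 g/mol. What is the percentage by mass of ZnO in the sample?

74.4%

Total n(HBr) added = 0.1881 x 0.03902 = 0.007340 mol.
n(KOH) used = 0.05506 x 0.01153 = 0.0006348 mol, which equals the excess n(HBr).
So n(HBr) consumed by the sample = 0.007340 - 0.0006348 = 0.006705 mol.
n(ZnO) = 0.006705 / 2 = 0.003352 mol.
mass ZnO = 0.003352 x 81.38 = 0.2728 g, so %ZnO = 0.2728/0.3669 x 100 = 74.4%.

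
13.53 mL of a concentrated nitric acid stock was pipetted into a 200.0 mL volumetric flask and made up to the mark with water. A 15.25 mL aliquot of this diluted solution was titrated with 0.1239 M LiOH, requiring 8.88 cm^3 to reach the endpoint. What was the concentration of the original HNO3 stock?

n(LiOH) = 0.1239 x 0.008880 = 0.001100 mol.
n(HNO3) in the aliquot = 0.001100 mol.
[diluted HNO3] = 0.001100 / 0.01525 = 0.07215 M.
Dilution factor = 200.0/13.53 = 14.78, so [stock] = 0.07215 x 14.78 = 1.07 M.

1.07 M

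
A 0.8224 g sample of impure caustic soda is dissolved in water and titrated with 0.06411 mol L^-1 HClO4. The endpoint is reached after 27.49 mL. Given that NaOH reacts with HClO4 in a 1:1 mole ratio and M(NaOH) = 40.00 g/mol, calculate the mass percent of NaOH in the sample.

n(HClO4) = 0.06411 x 0.02749 = 0.001762 mol.
n(NaOH) = 0.001762 / 1 = 0.001762 mol.
mass of NaOH = 0.001762 x 40.00 = 0.07050 g.
% purity = 0.07050 / 0.8224 x 100 = 8.57%.

8.57%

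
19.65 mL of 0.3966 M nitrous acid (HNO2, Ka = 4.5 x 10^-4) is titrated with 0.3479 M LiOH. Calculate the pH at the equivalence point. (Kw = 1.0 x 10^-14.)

n(HNO2) = 0.3966 x 0.01965 = 0.007793 mol; V(LiOH) at equivalence = 0.007793/0.3479 = 0.02240 L.
At equivalence all the acid is converted to NO2-; total volume = 0.01965 + 0.02240 = 0.04205 L, so [NO2-] = 0.007793/0.04205 = 0.1853 M.
Kb = Kw/Ka = 1.0e-14 / 4.5 x 10^-4 = 2.22e-11.
[OH^-] = sqrt(Kb x [NO2-]) = sqrt(2.22e-11 x 0.1853) = 2.03e-6 M.
pOH = 5.69, so pH = 14.00 - 5.69 = 8.31.

8.31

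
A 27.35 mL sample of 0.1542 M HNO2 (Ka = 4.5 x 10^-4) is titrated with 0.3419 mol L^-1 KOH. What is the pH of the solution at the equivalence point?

8.19

n(HNO2) = 0.1542 x 0.02735 = 0.004217 mol; V(KOH) at equivalence = 0.004217/0.3419 = 0.01234 L.
At equivalence all the acid is converted to NO2-; total volume = 0.02735 + 0.01234 = 0.03969 L, so [NO2-] = 0.004217/0.03969 = 0.1063 M.
Kb = Kw/Ka = 1.0e-14 / 4.5 x 10^-4 = 2.22e-11.
[OH^-] = sqrt(Kb x [NO2-]) = sqrt(2.22e-11 x 0.1063) = 1.54e-6 M.
pOH = 5.81, so pH = 14.00 - 5.81 = 8.19.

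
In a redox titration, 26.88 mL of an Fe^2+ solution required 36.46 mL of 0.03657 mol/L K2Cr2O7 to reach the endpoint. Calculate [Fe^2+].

0.298 M

n(K2Cr2O7) = 0.03657 x 0.03646 = 0.001333 mol.
From the balanced equation, 1 mol K2Cr2O7 reacts with 6 mol Fe^2+, so n(Fe^2+) = 0.001333 x 6/1 = 0.008000 mol.
[Fe^2+] = 0.008000 / 0.02688 L = 0.298 M.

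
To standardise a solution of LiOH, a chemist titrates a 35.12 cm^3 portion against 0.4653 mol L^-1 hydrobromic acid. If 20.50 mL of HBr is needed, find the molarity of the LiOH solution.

0.272 M

n(HBr) delivered = 0.4653 x 0.02050 = 0.009539 mol.
For a 1:1 reaction, n(LiOH) = 0.009539 mol.
[LiOH] = 0.009539 mol / 0.03512 L = 0.272 M.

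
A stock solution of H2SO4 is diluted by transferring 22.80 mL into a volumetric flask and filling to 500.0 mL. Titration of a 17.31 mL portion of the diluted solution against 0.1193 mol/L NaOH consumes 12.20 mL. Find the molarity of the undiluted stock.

n(NaOH) = 0.1193 x 0.01220 = 0.001455 mol.
n(H2SO4) in the aliquot = 0.001455 x 1/2 = 0.0007277 mol.
[diluted H2SO4] = 0.0007277 / 0.01731 = 0.04204 M.
Dilution factor = 500.0/22.80 = 21.93, so [stock] = 0.04204 x 21.93 = 0.922 M.

0.922 M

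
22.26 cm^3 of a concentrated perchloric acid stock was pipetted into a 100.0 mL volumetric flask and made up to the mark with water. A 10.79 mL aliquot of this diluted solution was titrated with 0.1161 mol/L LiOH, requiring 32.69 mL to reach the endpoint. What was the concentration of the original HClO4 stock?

n(LiOH) = 0.1161 x 0.03269 = 0.003795 mol.
n(HClO4) in the aliquot = 0.003795 mol.
[diluted HClO4] = 0.003795 / 0.01079 = 0.3517 M.
Dilution factor = 100.0/22.26 = 4.492, so [stock] = 0.3517 x 4.492 = 1.58 M.

1.58 M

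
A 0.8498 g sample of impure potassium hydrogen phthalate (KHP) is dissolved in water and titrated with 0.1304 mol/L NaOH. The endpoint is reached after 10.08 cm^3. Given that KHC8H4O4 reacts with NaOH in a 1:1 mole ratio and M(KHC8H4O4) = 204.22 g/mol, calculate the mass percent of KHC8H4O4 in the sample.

31.6%

n(NaOH) = 0.1304 x 0.01008 = 0.001314 mol.
n(KHC8H4O4) = 0.001314 / 1 = 0.001314 mol.
mass of KHC8H4O4 = 0.001314 x 204.22 = 0.2684 g.
% purity = 0.2684 / 0.8498 x 100 = 31.6%.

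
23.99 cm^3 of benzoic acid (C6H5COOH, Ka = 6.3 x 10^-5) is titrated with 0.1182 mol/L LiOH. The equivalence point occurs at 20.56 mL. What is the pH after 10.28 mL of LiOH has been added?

4.20

10.28 mL is exactly half the equivalence volume (20.56/2), i.e. the half-equivalence point.
There, n(HA) = n(A^-), so pH = pKa = -log(6.3 x 10^-5) = 4.20.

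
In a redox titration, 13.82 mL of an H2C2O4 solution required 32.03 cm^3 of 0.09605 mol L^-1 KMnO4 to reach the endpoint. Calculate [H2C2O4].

0.557 M

n(KMnO4) = 0.09605 x 0.03203 = 0.003076 mol.
From the balanced equation, 2 mol KMnO4 reacts with 5 mol H2C2O4, so n(H2C2O4) = 0.003076 x 5/2 = 0.007691 mol.
[H2C2O4] = 0.007691 / 0.01382 L = 0.557 M.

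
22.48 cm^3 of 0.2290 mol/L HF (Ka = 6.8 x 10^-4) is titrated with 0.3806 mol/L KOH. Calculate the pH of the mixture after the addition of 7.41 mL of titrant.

Initial n(HF) = 0.2290 x 0.02248 = 0.005148 mol.
n(KOH) added = 0.3806 x 0.007410 = 0.002820 mol, converting that many moles of HF to F-.
Remaining n(HF) = 0.002328 mol; n(F-) = 0.002820 mol.
By Henderson-Hasselbalch, pH = pKa + log([A^-]/[HA]) = 3.17 + log(0.002820/0.002328) = 3.17 + (+0.08) = 3.25.

3.25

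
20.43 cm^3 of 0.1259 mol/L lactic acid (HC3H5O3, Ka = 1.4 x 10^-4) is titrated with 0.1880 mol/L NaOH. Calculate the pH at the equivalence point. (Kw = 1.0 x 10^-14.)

n(HC3H5O3) = 0.1259 x 0.02043 = 0.002572 mol; V(NaOH) at equivalence = 0.002572/0.1880 = 0.01368 L.
At equivalence all the acid is converted to C3H5O3-; total volume = 0.02043 + 0.01368 = 0.03411 L, so [C3H5O3-] = 0.002572/0.03411 = 0.07540 M.
Kb = Kw/Ka = 1.0e-14 / 1.4 x 10^-4 = 7.14e-11.
[OH^-] = sqrt(Kb x [C3H5O3-]) = sqrt(7.14e-11 x 0.07540) = 2.32e-6 M.
pOH = 5.63, so pH = 14.00 - 5.63 = 8.37.

8.37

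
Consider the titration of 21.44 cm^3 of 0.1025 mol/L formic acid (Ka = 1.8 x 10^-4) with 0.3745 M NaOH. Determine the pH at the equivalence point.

8.33

n(HCOOH) = 0.1025 x 0.02144 = 0.002198 mol; V(NaOH) at equivalence = 0.002198/0.3745 = 0.005868 L.
At equivalence all the acid is converted to HCOO-; total volume = 0.02144 + 0.005868 = 0.02731 L, so [HCOO-] = 0.002198/0.02731 = 0.08047 M.
Kb = Kw/Ka = 1.0e-14 / 1.8 x 10^-4 = 5.56e-11.
[OH^-] = sqrt(Kb x [HCOO-]) = sqrt(5.56e-11 x 0.08047) = 2.11e-6 M.
pOH = 5.67, so pH = 14.00 - 5.67 = 8.33.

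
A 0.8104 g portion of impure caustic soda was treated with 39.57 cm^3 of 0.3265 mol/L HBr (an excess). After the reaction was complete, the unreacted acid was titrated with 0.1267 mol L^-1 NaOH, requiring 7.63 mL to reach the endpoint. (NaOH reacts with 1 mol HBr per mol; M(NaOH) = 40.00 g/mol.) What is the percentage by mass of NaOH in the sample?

Total n(HBr) added = 0.3265 x 0.03957 = 0.01292 mol.
n(NaOH) used = 0.1267 x 0.007630 = 0.0009667 mol, which equals the excess n(HBr).
So n(HBr) consumed by the sample = 0.01292 - 0.0009667 = 0.01195 mol.
n(NaOH) = 0.01195 / 1 = 0.01195 mol.
mass NaOH = 0.01195 x 40.00 = 0.4781 g, so %NaOH = 0.4781/0.8104 x 100 = 59.0%.

59.0%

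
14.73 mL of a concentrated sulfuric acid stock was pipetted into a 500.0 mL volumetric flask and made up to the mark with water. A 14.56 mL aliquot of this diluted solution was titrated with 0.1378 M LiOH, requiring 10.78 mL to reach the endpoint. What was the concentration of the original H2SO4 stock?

1.73 M

n(LiOH) = 0.1378 x 0.01078 = 0.001485 mol.
n(H2SO4) in the aliquot = 0.001485 x 1/2 = 0.0007427 mol.
[diluted H2SO4] = 0.0007427 / 0.01456 = 0.05101 M.
Dilution factor = 500.0/14.73 = 33.94, so [stock] = 0.05101 x 33.94 = 1.73 M.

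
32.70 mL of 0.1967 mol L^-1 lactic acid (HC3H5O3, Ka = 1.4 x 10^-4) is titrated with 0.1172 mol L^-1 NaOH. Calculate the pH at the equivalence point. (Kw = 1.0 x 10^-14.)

n(HC3H5O3) = 0.1967 x 0.03270 = 0.006432 mol; V(NaOH) at equivalence = 0.006432/0.1172 = 0.05488 L.
At equivalence all the acid is converted to C3H5O3-; total volume = 0.03270 + 0.05488 = 0.08758 L, so [C3H5O3-] = 0.006432/0.08758 = 0.07344 M.
Kb = Kw/Ka = 1.0e-14 / 1.4 x 10^-4 = 7.14e-11.
[OH^-] = sqrt(Kb x [C3H5O3-]) = sqrt(7.14e-11 x 0.07344) = 2.29e-6 M.
pOH = 5.64, so pH = 14.00 - 5.64 = 8.36.

8.36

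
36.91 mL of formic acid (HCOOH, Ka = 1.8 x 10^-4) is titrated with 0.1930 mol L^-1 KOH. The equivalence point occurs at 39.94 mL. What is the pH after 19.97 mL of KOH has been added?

3.74

19.97 mL is exactly half the equivalence volume (39.94/2), i.e. the half-equivalence point.
There, n(HA) = n(A^-), so pH = pKa = -log(1.8 x 10^-4) = 3.74.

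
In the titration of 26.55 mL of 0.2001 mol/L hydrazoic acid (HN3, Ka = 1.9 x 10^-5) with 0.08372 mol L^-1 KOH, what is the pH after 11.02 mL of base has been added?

Initial n(HN3) = 0.2001 x 0.02655 = 0.005313 mol.
n(KOH) added = 0.08372 x 0.01102 = 0.0009226 mol, converting that many moles of HN3 to N3-.
Remaining n(HN3) = 0.004390 mol; n(N3-) = 0.0009226 mol.
By Henderson-Hasselbalch, pH = pKa + log([A^-]/[HA]) = 4.72 + log(0.0009226/0.004390) = 4.72 + (-0.68) = 4.04.

4.04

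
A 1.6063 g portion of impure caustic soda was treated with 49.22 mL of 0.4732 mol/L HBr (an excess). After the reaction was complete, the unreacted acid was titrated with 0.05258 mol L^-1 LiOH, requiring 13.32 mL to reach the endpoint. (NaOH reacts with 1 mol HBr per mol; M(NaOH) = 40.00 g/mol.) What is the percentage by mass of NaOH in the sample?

Total n(HBr) added = 0.4732 x 0.04922 = 0.02329 mol.
n(LiOH) used = 0.05258 x 0.01332 = 0.0007004 mol, which equals the excess n(HBr).
So n(HBr) consumed by the sample = 0.02329 - 0.0007004 = 0.02259 mol.
n(NaOH) = 0.02259 / 1 = 0.02259 mol.
mass NaOH = 0.02259 x 40.00 = 0.9036 g, so %NaOH = 0.9036/1.6063 x 100 = 56.3%.

56.3%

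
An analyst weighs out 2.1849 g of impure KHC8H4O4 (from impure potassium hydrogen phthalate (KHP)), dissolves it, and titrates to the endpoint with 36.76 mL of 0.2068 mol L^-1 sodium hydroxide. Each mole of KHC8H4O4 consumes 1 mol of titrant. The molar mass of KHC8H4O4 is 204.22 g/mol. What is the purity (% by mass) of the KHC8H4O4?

71.1%

n(NaOH) = 0.2068 x 0.03676 = 0.007602 mol.
n(KHC8H4O4) = 0.007602 / 1 = 0.007602 mol.
mass of KHC8H4O4 = 0.007602 x 204.22 = 1.552 g.
% purity = 1.552 / 2.1849 x 100 = 71.1%.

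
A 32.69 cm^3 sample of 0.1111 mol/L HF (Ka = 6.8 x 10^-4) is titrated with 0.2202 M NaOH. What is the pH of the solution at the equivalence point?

n(HF) = 0.1111 x 0.03269 = 0.003632 mol; V(NaOH) at equivalence = 0.003632/0.2202 = 0.01649 L.
At equivalence all the acid is converted to F-; total volume = 0.03269 + 0.01649 = 0.04918 L, so [F-] = 0.003632/0.04918 = 0.07384 M.
Kb = Kw/Ka = 1.0e-14 / 6.8 x 10^-4 = 1.47e-11.
[OH^-] = sqrt(Kb x [F-]) = sqrt(1.47e-11 x 0.07384) = 1.04e-6 M.
pOH = 5.98, so pH = 14.00 - 5.98 = 8.02.

8.02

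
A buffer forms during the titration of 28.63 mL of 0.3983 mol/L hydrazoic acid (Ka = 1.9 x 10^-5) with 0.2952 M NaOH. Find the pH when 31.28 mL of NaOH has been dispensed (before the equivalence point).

Initial n(HN3) = 0.3983 x 0.02863 = 0.01140 mol.
n(NaOH) added = 0.2952 x 0.03128 = 0.009234 mol, converting that many moles of HN3 to N3-.
Remaining n(HN3) = 0.002169 mol; n(N3-) = 0.009234 mol.
By Henderson-Hasselbalch, pH = pKa + log([A^-]/[HA]) = 4.72 + log(0.009234/0.002169) = 4.72 + (+0.63) = 5.35.

5.35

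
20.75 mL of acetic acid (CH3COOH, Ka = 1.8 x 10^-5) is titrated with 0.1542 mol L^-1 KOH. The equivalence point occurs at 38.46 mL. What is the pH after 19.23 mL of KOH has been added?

4.74

19.23 mL is exactly half the equivalence volume (38.46/2), i.e. the half-equivalence point.
There, n(HA) = n(A^-), so pH = pKa = -log(1.8 x 10^-5) = 4.74.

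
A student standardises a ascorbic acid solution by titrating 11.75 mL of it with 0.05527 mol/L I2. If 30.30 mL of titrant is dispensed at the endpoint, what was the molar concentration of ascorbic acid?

0.143 M

n(I2) = 0.05527 x 0.03030 = 0.001675 mol.
From the balanced equation, 1 mol I2 reacts with 1 mol ascorbic acid, so n(ascorbic acid) = 0.001675 x 1/1 = 0.001675 mol.
[ascorbic acid] = 0.001675 / 0.01175 L = 0.143 M.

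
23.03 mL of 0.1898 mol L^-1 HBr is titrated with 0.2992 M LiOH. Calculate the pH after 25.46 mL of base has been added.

12.83

n(acid) = 0.1898 x 0.02303 = 0.004371 mol; n(LiOH) added = 0.2992 x 0.02546 = 0.007618 mol.
Base is in excess by 0.007618 - 0.004371 = 0.003247 mol in a total volume of 0.04849 L.
[OH^-] = 0.003247/0.04849 = 0.06695 M, so pOH = 1.17 and pH = 14.00 - 1.17 = 12.83.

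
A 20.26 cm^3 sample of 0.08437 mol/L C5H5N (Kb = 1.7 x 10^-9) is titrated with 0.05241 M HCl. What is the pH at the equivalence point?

n(C5H5N) = 0.08437 x 0.02026 = 0.001709 mol; V(HCl) at equivalence = 0.001709/0.05241 = 0.03261 L.
At equivalence the base is fully converted to C5H5NH+; total volume = 0.05287 L, so [C5H5NH+] = 0.001709/0.05287 = 0.03233 M.
Ka(C5H5NH+) = Kw/Kb = 1.0e-14 / 1.7 x 10^-9 = 5.88e-6.
[H^+] = sqrt(Ka x [C5H5NH+]) = sqrt(5.88e-6 x 0.03233) = 0.000436 M.
pH = -log(0.000436) = 3.36.

3.36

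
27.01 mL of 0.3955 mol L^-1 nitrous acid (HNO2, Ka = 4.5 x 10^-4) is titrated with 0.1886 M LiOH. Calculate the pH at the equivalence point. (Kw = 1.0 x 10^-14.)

n(HNO2) = 0.3955 x 0.02701 = 0.01068 mol; V(LiOH) at equivalence = 0.01068/0.1886 = 0.05664 L.
At equivalence all the acid is converted to NO2-; total volume = 0.02701 + 0.05664 = 0.08365 L, so [NO2-] = 0.01068/0.08365 = 0.1277 M.
Kb = Kw/Ka = 1.0e-14 / 4.5 x 10^-4 = 2.22e-11.
[OH^-] = sqrt(Kb x [NO2-]) = sqrt(2.22e-11 x 0.1277) = 1.68e-6 M.
pOH = 5.77, so pH = 14.00 - 5.77 = 8.23.

8.23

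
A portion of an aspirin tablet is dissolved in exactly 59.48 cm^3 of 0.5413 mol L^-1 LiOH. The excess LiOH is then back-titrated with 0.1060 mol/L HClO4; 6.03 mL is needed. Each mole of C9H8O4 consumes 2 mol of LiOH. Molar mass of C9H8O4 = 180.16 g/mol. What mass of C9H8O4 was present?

2.84 g

Total n(LiOH) added = 0.5413 x 0.05948 = 0.03220 mol.
n(HClO4) used = 0.1060 x 0.006030 = 0.0006392 mol, which equals the excess n(LiOH).
So n(LiOH) consumed by the sample = 0.03220 - 0.0006392 = 0.03156 mol.
n(C9H8O4) = 0.03156 / 2 = 0.01578 mol.
mass = 0.01578 mol x 180.16 g/mol = 2.84 g.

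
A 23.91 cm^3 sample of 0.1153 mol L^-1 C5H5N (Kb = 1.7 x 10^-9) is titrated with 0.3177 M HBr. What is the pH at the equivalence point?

n(C5H5N) = 0.1153 x 0.02391 = 0.002757 mol; V(HBr) at equivalence = 0.002757/0.3177 = 0.008677 L.
At equivalence the base is fully converted to C5H5NH+; total volume = 0.03259 L, so [C5H5NH+] = 0.002757/0.03259 = 0.08460 M.
Ka(C5H5NH+) = Kw/Kb = 1.0e-14 / 1.7 x 10^-9 = 5.88e-6.
[H^+] = sqrt(Ka x [C5H5NH+]) = sqrt(5.88e-6 x 0.08460) = 0.000705 M.
pH = -log(0.000705) = 3.15.

3.15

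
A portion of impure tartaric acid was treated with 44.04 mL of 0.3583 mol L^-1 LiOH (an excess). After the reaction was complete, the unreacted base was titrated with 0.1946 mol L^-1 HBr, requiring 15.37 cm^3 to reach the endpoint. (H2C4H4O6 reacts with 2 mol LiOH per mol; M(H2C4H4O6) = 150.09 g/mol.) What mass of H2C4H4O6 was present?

Total n(LiOH) added = 0.3583 x 0.04404 = 0.01578 mol.
n(HBr) used = 0.1946 x 0.01537 = 0.002991 mol, which equals the excess n(LiOH).
So n(LiOH) consumed by the sample = 0.01578 - 0.002991 = 0.01279 mol.
n(H2C4H4O6) = 0.01279 / 2 = 0.006394 mol.
mass = 0.006394 mol x 150.09 g/mol = 0.960 g.

0.960 g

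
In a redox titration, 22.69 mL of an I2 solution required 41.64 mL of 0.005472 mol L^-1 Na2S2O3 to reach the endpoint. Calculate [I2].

0.00502 M

n(Na2S2O3) = 0.005472 x 0.04164 = 0.0002279 mol.
From the balanced equation, 2 mol Na2S2O3 reacts with 1 mol I2, so n(I2) = 0.0002279 x 1/2 = 0.0001139 mol.
[I2] = 0.0001139 / 0.02269 L = 0.00502 M.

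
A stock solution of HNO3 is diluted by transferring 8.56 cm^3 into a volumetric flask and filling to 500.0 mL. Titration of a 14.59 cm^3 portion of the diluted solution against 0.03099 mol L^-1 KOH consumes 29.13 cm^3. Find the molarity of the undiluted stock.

3.61 M

n(KOH) = 0.03099 x 0.02913 = 0.0009027 mol.
n(HNO3) in the aliquot = 0.0009027 mol.
[diluted HNO3] = 0.0009027 / 0.01459 = 0.06187 M.
Dilution factor = 500.0/8.560 = 58.41, so [stock] = 0.06187 x 58.41 = 3.61 M.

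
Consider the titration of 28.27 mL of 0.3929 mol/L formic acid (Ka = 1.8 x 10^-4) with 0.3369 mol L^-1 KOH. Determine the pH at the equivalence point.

8.50

n(HCOOH) = 0.3929 x 0.02827 = 0.01111 mol; V(KOH) at equivalence = 0.01111/0.3369 = 0.03297 L.
At equivalence all the acid is converted to HCOO-; total volume = 0.02827 + 0.03297 = 0.06124 L, so [HCOO-] = 0.01111/0.06124 = 0.1814 M.
Kb = Kw/Ka = 1.0e-14 / 1.8 x 10^-4 = 5.56e-11.
[OH^-] = sqrt(Kb x [HCOO-]) = sqrt(5.56e-11 x 0.1814) = 3.17e-6 M.
pOH = 5.50, so pH = 14.00 - 5.50 = 8.50.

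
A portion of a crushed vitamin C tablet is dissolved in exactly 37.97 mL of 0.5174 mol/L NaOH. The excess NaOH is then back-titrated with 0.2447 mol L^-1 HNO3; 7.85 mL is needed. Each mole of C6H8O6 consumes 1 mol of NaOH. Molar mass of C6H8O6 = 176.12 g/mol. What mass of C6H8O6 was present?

3.12 g

Total n(NaOH) added = 0.5174 x 0.03797 = 0.01965 mol.
n(HNO3) used = 0.2447 x 0.007850 = 0.001921 mol, which equals the excess n(NaOH).
So n(NaOH) consumed by the sample = 0.01965 - 0.001921 = 0.01772 mol.
n(C6H8O6) = 0.01772 / 1 = 0.01772 mol.
mass = 0.01772 mol x 176.12 g/mol = 3.12 g.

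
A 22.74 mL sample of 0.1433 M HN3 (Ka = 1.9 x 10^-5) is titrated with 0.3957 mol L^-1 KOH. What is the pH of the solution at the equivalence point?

8.87

n(HN3) = 0.1433 x 0.02274 = 0.003259 mol; V(KOH) at equivalence = 0.003259/0.3957 = 0.008235 L.
At equivalence all the acid is converted to N3-; total volume = 0.02274 + 0.008235 = 0.03098 L, so [N3-] = 0.003259/0.03098 = 0.1052 M.
Kb = Kw/Ka = 1.0e-14 / 1.9 x 10^-5 = 5.26e-10.
[OH^-] = sqrt(Kb x [N3-]) = sqrt(5.26e-10 x 0.1052) = 7.44e-6 M.
pOH = 5.13, so pH = 14.00 - 5.13 = 8.87.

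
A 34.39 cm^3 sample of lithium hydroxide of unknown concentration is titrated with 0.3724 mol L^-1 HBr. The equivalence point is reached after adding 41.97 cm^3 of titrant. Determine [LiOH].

n(HBr) delivered = 0.3724 x 0.04197 = 0.01563 mol.
For a 1:1 reaction, n(LiOH) = 0.01563 mol.
[LiOH] = 0.01563 mol / 0.03439 L = 0.454 M.

0.454 M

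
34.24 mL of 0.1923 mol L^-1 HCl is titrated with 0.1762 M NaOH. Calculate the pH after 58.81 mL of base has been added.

12.61

n(acid) = 0.1923 x 0.03424 = 0.006584 mol; n(NaOH) added = 0.1762 x 0.05881 = 0.01036 mol.
Base is in excess by 0.01036 - 0.006584 = 0.003778 mol in a total volume of 0.09305 L.
[OH^-] = 0.003778/0.09305 = 0.04060 M, so pOH = 1.39 and pH = 14.00 - 1.39 = 12.61.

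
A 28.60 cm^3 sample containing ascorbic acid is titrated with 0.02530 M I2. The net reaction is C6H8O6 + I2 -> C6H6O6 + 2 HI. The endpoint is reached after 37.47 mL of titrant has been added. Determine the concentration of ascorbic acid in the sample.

0.0331 M

n(I2) = 0.02530 x 0.03747 = 0.0009480 mol.
From the balanced equation, 1 mol I2 reacts with 1 mol ascorbic acid, so n(ascorbic acid) = 0.0009480 x 1/1 = 0.0009480 mol.
[ascorbic acid] = 0.0009480 / 0.02860 L = 0.0331 M.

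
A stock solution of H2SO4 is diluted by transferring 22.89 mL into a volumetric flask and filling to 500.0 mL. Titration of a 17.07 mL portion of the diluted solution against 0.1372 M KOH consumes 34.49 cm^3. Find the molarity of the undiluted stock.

n(KOH) = 0.1372 x 0.03449 = 0.004732 mol.
n(H2SO4) in the aliquot = 0.004732 x 1/2 = 0.002366 mol.
[diluted H2SO4] = 0.002366 / 0.01707 = 0.1386 M.
Dilution factor = 500.0/22.89 = 21.84, so [stock] = 0.1386 x 21.84 = 3.03 M.

3.03 M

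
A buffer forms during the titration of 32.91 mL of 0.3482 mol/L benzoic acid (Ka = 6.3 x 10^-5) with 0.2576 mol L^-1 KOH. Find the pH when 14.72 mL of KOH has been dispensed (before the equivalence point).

Initial n(C6H5COOH) = 0.3482 x 0.03291 = 0.01146 mol.
n(KOH) added = 0.2576 x 0.01472 = 0.003792 mol, converting that many moles of C6H5COOH to C6H5COO-.
Remaining n(C6H5COOH) = 0.007667 mol; n(C6H5COO-) = 0.003792 mol.
By Henderson-Hasselbalch, pH = pKa + log([A^-]/[HA]) = 4.20 + log(0.003792/0.007667) = 4.20 + (-0.31) = 3.89.

3.89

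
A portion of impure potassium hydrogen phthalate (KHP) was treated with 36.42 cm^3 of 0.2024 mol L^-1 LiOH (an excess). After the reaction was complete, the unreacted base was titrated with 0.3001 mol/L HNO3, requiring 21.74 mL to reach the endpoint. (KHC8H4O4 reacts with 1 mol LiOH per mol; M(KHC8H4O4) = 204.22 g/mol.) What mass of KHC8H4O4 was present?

0.173 g

Total n(LiOH) added = 0.2024 x 0.03642 = 0.007371 mol.
n(HNO3) used = 0.3001 x 0.02174 = 0.006524 mol, which equals the excess n(LiOH).
So n(LiOH) consumed by the sample = 0.007371 - 0.006524 = 0.0008472 mol.
n(KHC8H4O4) = 0.0008472 / 1 = 0.0008472 mol.
mass = 0.0008472 mol x 204.22 g/mol = 0.173 g.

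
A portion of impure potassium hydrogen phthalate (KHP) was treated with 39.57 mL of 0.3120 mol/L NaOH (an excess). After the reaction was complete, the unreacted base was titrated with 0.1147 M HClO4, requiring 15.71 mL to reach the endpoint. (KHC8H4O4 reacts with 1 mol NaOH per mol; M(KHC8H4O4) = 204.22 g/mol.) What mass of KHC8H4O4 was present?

2.15 g

Total n(NaOH) added = 0.3120 x 0.03957 = 0.01235 mol.
n(HClO4) used = 0.1147 x 0.01571 = 0.001802 mol, which equals the excess n(NaOH).
So n(NaOH) consumed by the sample = 0.01235 - 0.001802 = 0.01054 mol.
n(KHC8H4O4) = 0.01054 / 1 = 0.01054 mol.
mass = 0.01054 mol x 204.22 g/mol = 2.15 g.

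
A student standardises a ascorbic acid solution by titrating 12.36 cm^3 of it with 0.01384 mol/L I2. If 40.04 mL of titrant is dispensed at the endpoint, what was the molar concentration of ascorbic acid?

0.0448 M

n(I2) = 0.01384 x 0.04004 = 0.0005542 mol.
From the balanced equation, 1 mol I2 reacts with 1 mol ascorbic acid, so n(ascorbic acid) = 0.0005542 x 1/1 = 0.0005542 mol.
[ascorbic acid] = 0.0005542 / 0.01236 L = 0.0448 M.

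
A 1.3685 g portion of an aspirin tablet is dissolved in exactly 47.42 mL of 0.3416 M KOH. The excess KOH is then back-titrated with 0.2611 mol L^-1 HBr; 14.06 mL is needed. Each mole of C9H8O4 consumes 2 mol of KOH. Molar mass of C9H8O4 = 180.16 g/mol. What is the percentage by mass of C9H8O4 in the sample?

Total n(KOH) added = 0.3416 x 0.04742 = 0.01620 mol.
n(HBr) used = 0.2611 x 0.01406 = 0.003671 mol, which equals the excess n(KOH).
So n(KOH) consumed by the sample = 0.01620 - 0.003671 = 0.01253 mol.
n(C9H8O4) = 0.01253 / 2 = 0.006264 mol.
mass C9H8O4 = 0.006264 x 180.16 = 1.128 g, so %C9H8O4 = 1.128/1.3685 x 100 = 82.5%.

82.5%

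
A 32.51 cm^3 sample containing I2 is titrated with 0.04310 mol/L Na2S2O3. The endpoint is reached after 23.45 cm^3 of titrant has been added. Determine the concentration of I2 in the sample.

0.0155 M

n(Na2S2O3) = 0.04310 x 0.02345 = 0.001011 mol.
From the balanced equation, 2 mol Na2S2O3 reacts with 1 mol I2, so n(I2) = 0.001011 x 1/2 = 0.0005053 mol.
[I2] = 0.0005053 / 0.03251 L = 0.0155 M.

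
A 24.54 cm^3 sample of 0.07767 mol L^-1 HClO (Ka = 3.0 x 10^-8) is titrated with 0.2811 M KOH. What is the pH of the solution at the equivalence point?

n(HClO) = 0.07767 x 0.02454 = 0.001906 mol; V(KOH) at equivalence = 0.001906/0.2811 = 0.006781 L.
At equivalence all the acid is converted to ClO-; total volume = 0.02454 + 0.006781 = 0.03132 L, so [ClO-] = 0.001906/0.03132 = 0.06086 M.
Kb = Kw/Ka = 1.0e-14 / 3.0 x 10^-8 = 3.33e-7.
[OH^-] = sqrt(Kb x [ClO-]) = sqrt(3.33e-7 x 0.06086) = 0.000142 M.
pOH = 3.85, so pH = 14.00 - 3.85 = 10.15.

10.15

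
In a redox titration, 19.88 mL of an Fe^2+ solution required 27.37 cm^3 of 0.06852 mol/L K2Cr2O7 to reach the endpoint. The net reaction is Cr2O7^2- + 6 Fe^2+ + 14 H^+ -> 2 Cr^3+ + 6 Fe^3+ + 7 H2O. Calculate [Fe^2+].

0.566 M

n(K2Cr2O7) = 0.06852 x 0.02737 = 0.001875 mol.
From the balanced equation, 1 mol K2Cr2O7 reacts with 6 mol Fe^2+, so n(Fe^2+) = 0.001875 x 6/1 = 0.01125 mol.
[Fe^2+] = 0.01125 / 0.01988 L = 0.566 M.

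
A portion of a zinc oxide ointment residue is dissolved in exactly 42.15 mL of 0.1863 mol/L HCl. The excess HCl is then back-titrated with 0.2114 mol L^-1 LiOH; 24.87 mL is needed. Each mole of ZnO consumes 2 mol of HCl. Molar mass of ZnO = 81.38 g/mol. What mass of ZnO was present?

0.106 g

Total n(HCl) added = 0.1863 x 0.04215 = 0.007853 mol.
n(LiOH) used = 0.2114 x 0.02487 = 0.005258 mol, which equals the excess n(HCl).
So n(HCl) consumed by the sample = 0.007853 - 0.005258 = 0.002595 mol.
n(ZnO) = 0.002595 / 2 = 0.001298 mol.
mass = 0.001298 mol x 81.38 g/mol = 0.106 g.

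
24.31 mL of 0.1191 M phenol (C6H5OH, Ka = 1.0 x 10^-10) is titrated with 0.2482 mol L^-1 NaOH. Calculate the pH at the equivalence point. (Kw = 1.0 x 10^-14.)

n(C6H5OH) = 0.1191 x 0.02431 = 0.002895 mol; V(NaOH) at equivalence = 0.002895/0.2482 = 0.01167 L.
At equivalence all the acid is converted to C6H5O-; total volume = 0.02431 + 0.01167 = 0.03598 L, so [C6H5O-] = 0.002895/0.03598 = 0.08048 M.
Kb = Kw/Ka = 1.0e-14 / 1.0 x 10^-10 = 0.000100.
[OH^-] = sqrt(Kb x [C6H5O-]) = sqrt(0.000100 x 0.08048) = 0.00284 M.
pOH = 2.55, so pH = 14.00 - 2.55 = 11.45.

11.45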